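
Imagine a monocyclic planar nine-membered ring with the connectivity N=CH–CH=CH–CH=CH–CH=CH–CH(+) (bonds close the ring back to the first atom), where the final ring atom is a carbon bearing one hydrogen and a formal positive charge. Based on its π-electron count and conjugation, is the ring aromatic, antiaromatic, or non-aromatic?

All ring atoms are sp² and supply a p orbital to the ring (every atom in a ring double bond is sp² and brings one electron to the p orbital; each sp² =N– keeps its lone pair in-plane and puts one electron into the π system; the carbocation has an empty p orbital); the conjugation is uninterrupted.
Adding the contributions, 4 × 2 = 8 from the double-bond units + 0 from the CH(+) atom = 8.
A 4n π count (8, n = 2) in a planar conjugated ring means antiaromatic.

Antiaromatic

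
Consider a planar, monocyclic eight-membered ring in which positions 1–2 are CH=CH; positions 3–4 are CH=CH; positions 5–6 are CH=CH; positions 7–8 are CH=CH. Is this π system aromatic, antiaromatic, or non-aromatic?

The p orbitals form a continuous loop: the double-bond atoms are sp², each contributing one p electron. The ring is fully conjugated.
Tallying contributions gives 4 × 2 = 8 from the 4 double-bond units.
8 = 4(2); a planar, fully conjugated 4n system is antiaromatic.

Antiaromatic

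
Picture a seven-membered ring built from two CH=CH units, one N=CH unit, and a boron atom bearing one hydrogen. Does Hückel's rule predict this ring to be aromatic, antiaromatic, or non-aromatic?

Every ring atom contributes a p orbital perpendicular to the ring (each doubly-bonded ring atom is sp² with one p-orbital electron; the doubly-bonded nitrogens are pyridine-type — their lone pairs lie in the ring plane, leaving one electron in the p orbital; the boron has an empty p orbital), so the π system is cyclic and fully conjugated.
π-electron count: 3 × 2 = 6 from the double-bond units + 0 from the BH atom = 6.
6 = 4(1) + 2, which satisfies Hückel's 4n+2 rule.

Aromatic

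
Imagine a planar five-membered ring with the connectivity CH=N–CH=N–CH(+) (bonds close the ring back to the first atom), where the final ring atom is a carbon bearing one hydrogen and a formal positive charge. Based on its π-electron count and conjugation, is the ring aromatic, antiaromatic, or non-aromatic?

Antiaromatic

Every ring atom contributes a p orbital perpendicular to the ring (every atom in a ring double bond is sp² and brings one electron to the p orbital; each =N– nitrogen is pyridine-type (lone pair in the sp² plane, one electron in the p orbital); the carbocation has an empty p orbital), so the π system is cyclic and fully conjugated.
Adding the contributions, 2 × 2 = 4 from the double-bond units + 0 from the CH(+) atom = 4.
4 = 4(1); a planar, fully conjugated 4n system is antiaromatic.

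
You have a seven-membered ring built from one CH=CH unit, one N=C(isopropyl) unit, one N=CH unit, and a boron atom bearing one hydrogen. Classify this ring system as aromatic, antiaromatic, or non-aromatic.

Aromatic

Check conjugation: the double-bond atoms are sp², each contributing one p electron; each =N– nitrogen is pyridine-type (lone pair in the sp² plane, one electron in the p orbital); the boron has an empty p orbital — every position has a p orbital, so the cyclic π system is continuous.
Counting π electrons: 3 × 2 = 6 from the double-bond units + 0 from the BH atom = 6.
That gives a 4n+2 count (6, n = 1).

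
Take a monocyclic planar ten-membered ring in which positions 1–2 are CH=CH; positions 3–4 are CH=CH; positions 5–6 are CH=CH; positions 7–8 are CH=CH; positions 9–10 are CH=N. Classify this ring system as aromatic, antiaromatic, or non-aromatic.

Every ring atom contributes a p orbital perpendicular to the ring (every atom in a ring double bond is sp² and brings one electron to the p orbital; the doubly-bonded nitrogens are pyridine-type — their lone pairs lie in the ring plane, leaving one electron in the p orbital), so the π system is cyclic and fully conjugated.
π-electron count: 5 × 2 = 10 from the 5 double-bond units.
Since 10 = 4·2 + 2, the ring meets the 4n+2 criterion.

Aromatic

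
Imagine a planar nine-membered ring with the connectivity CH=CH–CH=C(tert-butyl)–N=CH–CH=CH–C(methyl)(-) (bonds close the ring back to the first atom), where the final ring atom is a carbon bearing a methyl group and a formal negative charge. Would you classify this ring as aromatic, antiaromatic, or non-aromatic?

Check conjugation: each doubly-bonded ring atom is sp² with one p-orbital electron; each =N– nitrogen is pyridine-type (lone pair in the sp² plane, one electron in the p orbital); the carbanion's lone pair occupies the p orbital — every position has a p orbital, so the cyclic π system is continuous.
Counting π electrons: 4 × 2 = 8 from the double-bond units + 2 from the C(methyl)(-) atom = 10.
With 10 π electrons (n = 2), the Hückel 4n+2 condition holds.

Aromatic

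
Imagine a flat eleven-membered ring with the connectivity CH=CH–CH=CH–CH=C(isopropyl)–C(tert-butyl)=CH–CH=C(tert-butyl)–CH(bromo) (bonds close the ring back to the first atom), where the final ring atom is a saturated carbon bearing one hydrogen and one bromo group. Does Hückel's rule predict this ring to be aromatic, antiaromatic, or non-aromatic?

Because that saturated carbon is sp³ and has no p orbital in the ring π system at the CH(bromo) position, the π system cannot extend all the way around the ring.
Without a continuous loop of overlapping p orbitals the Hückel electron count never comes into play.

Non-aromatic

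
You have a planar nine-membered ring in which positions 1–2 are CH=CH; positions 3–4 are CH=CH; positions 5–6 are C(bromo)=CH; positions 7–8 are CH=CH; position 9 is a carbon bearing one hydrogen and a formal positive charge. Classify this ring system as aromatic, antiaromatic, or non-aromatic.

All ring atoms are sp² and supply a p orbital to the ring (every atom in a ring double bond is sp² and brings one electron to the p orbital; the carbocation has an empty p orbital); the conjugation is uninterrupted.
π-electron count: 4 × 2 = 8 from the double-bond units + 0 from the CH(+) atom = 8.
8 is a 4n count (n = 2), so the planar conjugated ring is antiaromatic.

Antiaromatic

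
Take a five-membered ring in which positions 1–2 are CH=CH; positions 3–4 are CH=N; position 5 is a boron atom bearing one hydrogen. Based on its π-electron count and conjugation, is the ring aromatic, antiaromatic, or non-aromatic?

All ring atoms are sp² and supply a p orbital to the ring (every atom in a ring double bond is sp² and brings one electron to the p orbital; the doubly-bonded nitrogens are pyridine-type — their lone pairs lie in the ring plane, leaving one electron in the p orbital; the boron has an empty p orbital); the conjugation is uninterrupted.
Counting π electrons: 2 × 2 = 4 from the double-bond units + 0 from the BH atom = 4.
A 4n π count (4, n = 1) in a planar conjugated ring means antiaromatic.

Antiaromatic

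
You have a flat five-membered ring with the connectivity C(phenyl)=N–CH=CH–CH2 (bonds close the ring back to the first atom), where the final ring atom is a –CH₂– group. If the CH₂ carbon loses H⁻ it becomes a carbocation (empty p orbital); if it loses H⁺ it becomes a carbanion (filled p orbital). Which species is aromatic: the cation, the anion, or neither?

The anion

Both ions have a continuous loop of p orbitals — each ring atom is sp².
Cation: 2 × 2 + 0 = 4 π electrons → 4(1), antiaromatic.
Anion: 2 × 2 + 2 = 6 π electrons → 4(1)+2, aromatic.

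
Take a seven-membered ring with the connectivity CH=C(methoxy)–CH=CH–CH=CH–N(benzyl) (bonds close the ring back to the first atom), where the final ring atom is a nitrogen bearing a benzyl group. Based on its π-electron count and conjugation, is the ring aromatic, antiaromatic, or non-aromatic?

Antiaromatic

The p orbitals form a continuous loop: each doubly-bonded ring atom is sp² with one p-orbital electron; the pyrrole-type nitrogen donates its lone pair from the p orbital. The ring is fully conjugated.
Tallying contributions gives 3 × 2 = 6 from the double-bond units + 2 from the N(benzyl) atom = 8.
8 is a 4n count (n = 2), so the planar conjugated ring is antiaromatic.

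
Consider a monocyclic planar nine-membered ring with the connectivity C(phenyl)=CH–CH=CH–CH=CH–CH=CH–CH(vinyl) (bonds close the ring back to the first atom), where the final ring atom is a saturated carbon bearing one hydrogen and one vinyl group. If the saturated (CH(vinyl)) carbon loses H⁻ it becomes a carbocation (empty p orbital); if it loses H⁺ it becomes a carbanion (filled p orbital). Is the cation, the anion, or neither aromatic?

The anion

In either ion the ring is fully conjugated: every atom, including the new sp² carbon, supplies a p orbital.
Cation: 4 × 2 + 0 = 8 π electrons → 4(2), antiaromatic.
Anion: 4 × 2 + 2 = 10 π electrons → 4(2)+2, aromatic.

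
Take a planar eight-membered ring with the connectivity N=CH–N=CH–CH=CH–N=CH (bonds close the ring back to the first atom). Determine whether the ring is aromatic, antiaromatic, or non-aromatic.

Antiaromatic

Check conjugation: every atom in a ring double bond is sp² and brings one electron to the p orbital; the doubly-bonded nitrogens are pyridine-type — their lone pairs lie in the ring plane, leaving one electron in the p orbital — every position has a p orbital, so the cyclic π system is continuous.
Counting π electrons: 4 × 2 = 8 from the 4 double-bond units.
With 8 = 4·2 π electrons, Hückel's rule classifies the planar ring as antiaromatic.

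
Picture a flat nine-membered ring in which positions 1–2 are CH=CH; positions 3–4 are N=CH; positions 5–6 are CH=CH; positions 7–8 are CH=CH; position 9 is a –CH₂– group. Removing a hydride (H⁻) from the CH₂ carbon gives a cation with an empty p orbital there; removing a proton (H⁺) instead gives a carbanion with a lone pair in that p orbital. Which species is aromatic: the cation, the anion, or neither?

In both ions every ring atom is sp² and contributes a p orbital, so both rings are fully conjugated.
Cation: 4 × 2 + 0 = 8 π electrons → 4(2), antiaromatic.
Anion: 4 × 2 + 2 = 10 π electrons → 4(2)+2, aromatic.

The anion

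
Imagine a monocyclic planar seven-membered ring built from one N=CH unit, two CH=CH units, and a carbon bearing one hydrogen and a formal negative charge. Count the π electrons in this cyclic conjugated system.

All ring atoms are sp² and supply a p orbital to the ring (the double-bond atoms are sp², each contributing one p electron; each sp² =N– keeps its lone pair in-plane and puts one electron into the π system; the carbanion's lone pair occupies the p orbital); the conjugation is uninterrupted.
Adding the contributions, 3 × 2 = 6 from the double-bond units + 2 from the CH(-) atom = 8.

8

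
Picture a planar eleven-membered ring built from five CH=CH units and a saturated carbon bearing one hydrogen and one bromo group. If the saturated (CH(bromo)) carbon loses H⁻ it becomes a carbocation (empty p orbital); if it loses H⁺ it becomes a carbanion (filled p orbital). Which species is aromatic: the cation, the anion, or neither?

In either ion the ring is fully conjugated: every atom, including the new sp² carbon, supplies a p orbital.
Cation: 5 × 2 + 0 = 10 π electrons → 4(2)+2, aromatic.
Anion: 5 × 2 + 2 = 12 π electrons → 4(3), antiaromatic.

The cation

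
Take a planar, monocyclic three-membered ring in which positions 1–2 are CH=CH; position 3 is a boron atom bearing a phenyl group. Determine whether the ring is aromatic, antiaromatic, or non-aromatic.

Aromatic

The p orbitals form a continuous loop: the double-bond atoms are sp², each contributing one p electron; the boron has an empty p orbital. The ring is fully conjugated.
π-electron count: 1 × 2 = 2 from the double-bond unit + 0 from the B(phenyl) atom = 2.
2 = 4(0) + 2, which satisfies Hückel's 4n+2 rule.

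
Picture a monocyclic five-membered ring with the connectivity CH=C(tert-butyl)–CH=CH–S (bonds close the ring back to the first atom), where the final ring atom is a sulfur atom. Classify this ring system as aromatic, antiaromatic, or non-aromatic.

Aromatic

Every ring atom contributes a p orbital perpendicular to the ring (the double-bond atoms are sp², each contributing one p electron; the sulfur donates one lone pair from its p orbital), so the π system is cyclic and fully conjugated.
π-electron count: 2 × 2 = 4 from the double-bond units + 2 from the S atom = 6.
With 6 π electrons (n = 1), the Hückel 4n+2 condition holds.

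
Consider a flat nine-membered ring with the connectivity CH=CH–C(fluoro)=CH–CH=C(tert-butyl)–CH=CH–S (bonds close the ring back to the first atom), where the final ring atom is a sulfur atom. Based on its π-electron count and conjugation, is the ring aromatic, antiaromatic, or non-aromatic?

All ring atoms are sp² and supply a p orbital to the ring (every atom in a ring double bond is sp² and brings one electron to the p orbital; the sulfur donates one lone pair from its p orbital); the conjugation is uninterrupted.
π-electron count: 4 × 2 = 8 from the double-bond units + 2 from the S atom = 10.
With 10 π electrons (n = 2), the Hückel 4n+2 condition holds.

Aromatic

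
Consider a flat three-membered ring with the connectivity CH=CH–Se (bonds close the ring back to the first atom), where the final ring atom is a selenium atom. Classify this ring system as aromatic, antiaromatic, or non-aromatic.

Antiaromatic

Every ring atom contributes a p orbital perpendicular to the ring (each doubly-bonded ring atom is sp² with one p-orbital electron; the selenium donates one lone pair from its p orbital), so the π system is cyclic and fully conjugated.
Tallying contributions gives 1 × 2 = 2 from the double-bond unit + 2 from the Se atom = 4.
4 is a 4n count (n = 1), so the planar conjugated ring is antiaromatic.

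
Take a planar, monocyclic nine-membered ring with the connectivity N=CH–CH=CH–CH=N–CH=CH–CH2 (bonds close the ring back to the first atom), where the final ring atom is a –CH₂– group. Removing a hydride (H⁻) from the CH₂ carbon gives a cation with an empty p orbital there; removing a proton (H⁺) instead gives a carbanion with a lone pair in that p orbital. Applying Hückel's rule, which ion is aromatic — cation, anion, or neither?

The anion

Once that carbon is sp², every ring atom has a p orbital and both ions are fully conjugated.
Cation: 4 × 2 + 0 = 8 π electrons → 4(2), antiaromatic.
Anion: 4 × 2 + 2 = 10 π electrons → 4(2)+2, aromatic.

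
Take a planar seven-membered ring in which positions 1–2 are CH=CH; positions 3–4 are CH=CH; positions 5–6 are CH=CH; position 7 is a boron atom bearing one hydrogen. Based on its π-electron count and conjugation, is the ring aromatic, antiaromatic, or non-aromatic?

Aromatic

Check conjugation: each doubly-bonded ring atom is sp² with one p-orbital electron; the boron has an empty p orbital — every position has a p orbital, so the cyclic π system is continuous.
Tallying contributions gives 3 × 2 = 6 from the double-bond units + 0 from the BH atom = 6.
With 6 π electrons (n = 1), the Hückel 4n+2 condition holds.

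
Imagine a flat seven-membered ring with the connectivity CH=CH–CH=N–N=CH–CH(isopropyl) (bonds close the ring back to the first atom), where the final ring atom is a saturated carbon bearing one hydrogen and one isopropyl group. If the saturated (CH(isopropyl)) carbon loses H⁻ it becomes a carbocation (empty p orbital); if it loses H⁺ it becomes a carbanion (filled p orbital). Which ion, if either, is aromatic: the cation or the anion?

In either ion the ring is fully conjugated: every atom, including the new sp² carbon, supplies a p orbital.
Cation: 3 × 2 + 0 = 6 π electrons → 4(1)+2, aromatic.
Anion: 3 × 2 + 2 = 8 π electrons → 4(2), antiaromatic.

The cation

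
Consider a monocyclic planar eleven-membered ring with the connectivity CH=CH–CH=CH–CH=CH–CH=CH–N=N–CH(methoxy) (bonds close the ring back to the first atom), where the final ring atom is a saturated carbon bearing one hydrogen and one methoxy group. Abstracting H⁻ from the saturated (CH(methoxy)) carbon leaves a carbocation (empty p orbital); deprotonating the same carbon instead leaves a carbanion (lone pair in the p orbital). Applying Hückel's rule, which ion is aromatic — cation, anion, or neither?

In both ions every ring atom is sp² and contributes a p orbital, so both rings are fully conjugated.
Cation: 5 × 2 + 0 = 10 π electrons → 4(2)+2, aromatic.
Anion: 5 × 2 + 2 = 12 π electrons → 4(3), antiaromatic.

The cation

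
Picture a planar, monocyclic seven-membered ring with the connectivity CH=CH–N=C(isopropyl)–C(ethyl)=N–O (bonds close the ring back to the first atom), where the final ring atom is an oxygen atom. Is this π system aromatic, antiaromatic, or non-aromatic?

Check conjugation: each doubly-bonded ring atom is sp² with one p-orbital electron; each =N– nitrogen is pyridine-type (lone pair in the sp² plane, one electron in the p orbital); the oxygen donates one lone pair from its p orbital — every position has a p orbital, so the cyclic π system is continuous.
Counting π electrons: 3 × 2 = 6 from the double-bond units + 2 from the O atom = 8.
8 = 4(2); a planar, fully conjugated 4n system is antiaromatic.

Antiaromatic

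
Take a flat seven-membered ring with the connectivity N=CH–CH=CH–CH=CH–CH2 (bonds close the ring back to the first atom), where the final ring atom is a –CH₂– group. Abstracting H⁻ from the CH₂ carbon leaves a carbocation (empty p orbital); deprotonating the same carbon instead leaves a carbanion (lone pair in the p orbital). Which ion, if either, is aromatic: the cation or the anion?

In both ions every ring atom is sp² and contributes a p orbital, so both rings are fully conjugated.
Cation: 3 × 2 + 0 = 6 π electrons → 4(1)+2, aromatic.
Anion: 3 × 2 + 2 = 8 π electrons → 4(2), antiaromatic.

The cation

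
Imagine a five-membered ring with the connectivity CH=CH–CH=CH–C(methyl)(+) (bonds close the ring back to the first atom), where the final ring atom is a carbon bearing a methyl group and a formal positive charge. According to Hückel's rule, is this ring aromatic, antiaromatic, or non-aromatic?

The p orbitals form a continuous loop: every atom in a ring double bond is sp² and brings one electron to the p orbital; the carbocation has an empty p orbital. The ring is fully conjugated.
Adding the contributions, 2 × 2 = 4 from the double-bond units + 0 from the C(methyl)(+) atom = 4.
4 = 4(1); a planar, fully conjugated 4n system is antiaromatic.

Antiaromatic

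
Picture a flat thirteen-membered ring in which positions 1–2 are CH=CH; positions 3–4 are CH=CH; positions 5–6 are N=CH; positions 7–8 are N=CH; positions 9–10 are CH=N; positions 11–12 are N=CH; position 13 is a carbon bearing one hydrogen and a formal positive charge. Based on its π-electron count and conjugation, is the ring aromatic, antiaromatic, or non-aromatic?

Antiaromatic

Check conjugation: each doubly-bonded ring atom is sp² with one p-orbital electron; each sp² =N– keeps its lone pair in-plane and puts one electron into the π system; the carbocation has an empty p orbital — every position has a p orbital, so the cyclic π system is continuous.
π-electron count: 6 × 2 = 12 from the double-bond units + 0 from the CH(+) atom = 12.
12 is a 4n count (n = 3), so the planar conjugated ring is antiaromatic.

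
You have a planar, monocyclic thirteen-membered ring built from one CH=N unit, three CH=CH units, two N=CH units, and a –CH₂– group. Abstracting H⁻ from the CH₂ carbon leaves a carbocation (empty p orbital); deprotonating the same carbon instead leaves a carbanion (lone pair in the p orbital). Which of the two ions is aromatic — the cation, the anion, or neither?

In either ion the ring is fully conjugated: every atom, including the new sp² carbon, supplies a p orbital.
Cation: 6 × 2 + 0 = 12 π electrons → 4(3), antiaromatic.
Anion: 6 × 2 + 2 = 14 π electrons → 4(3)+2, aromatic.

The anion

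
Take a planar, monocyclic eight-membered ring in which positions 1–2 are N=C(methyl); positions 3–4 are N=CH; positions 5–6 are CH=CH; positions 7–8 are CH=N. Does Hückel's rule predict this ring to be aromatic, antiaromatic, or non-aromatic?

Every ring atom contributes a p orbital perpendicular to the ring (the double-bond atoms are sp², each contributing one p electron; the doubly-bonded nitrogens are pyridine-type — their lone pairs lie in the ring plane, leaving one electron in the p orbital), so the π system is cyclic and fully conjugated.
Tallying contributions gives 4 × 2 = 8 from the 4 double-bond units.
8 is a 4n count (n = 2), so the planar conjugated ring is antiaromatic.

Antiaromatic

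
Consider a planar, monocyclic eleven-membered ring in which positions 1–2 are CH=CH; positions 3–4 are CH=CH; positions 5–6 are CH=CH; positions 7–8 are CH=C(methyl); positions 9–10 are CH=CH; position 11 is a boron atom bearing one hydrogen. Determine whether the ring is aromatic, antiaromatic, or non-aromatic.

Every ring atom contributes a p orbital perpendicular to the ring (each doubly-bonded ring atom is sp² with one p-orbital electron; the boron has an empty p orbital), so the π system is cyclic and fully conjugated.
π-electron count: 5 × 2 = 10 from the double-bond units + 0 from the BH atom = 10.
That gives a 4n+2 count (10, n = 2).

Aromatic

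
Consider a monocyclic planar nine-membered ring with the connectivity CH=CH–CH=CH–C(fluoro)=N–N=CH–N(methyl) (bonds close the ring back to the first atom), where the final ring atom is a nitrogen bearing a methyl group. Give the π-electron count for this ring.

10

The p orbitals form a continuous loop: each doubly-bonded ring atom is sp² with one p-orbital electron; the doubly-bonded nitrogens are pyridine-type — their lone pairs lie in the ring plane, leaving one electron in the p orbital; the pyrrole-type nitrogen donates its lone pair from the p orbital. The ring is fully conjugated.
Adding the contributions, 4 × 2 = 8 from the double-bond units + 2 from the N(methyl) atom = 10.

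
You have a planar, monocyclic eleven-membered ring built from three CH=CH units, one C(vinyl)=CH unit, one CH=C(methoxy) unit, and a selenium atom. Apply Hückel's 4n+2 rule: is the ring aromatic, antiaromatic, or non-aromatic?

Antiaromatic

Check conjugation: each doubly-bonded ring atom is sp² with one p-orbital electron; the selenium donates one lone pair from its p orbital — every position has a p orbital, so the cyclic π system is continuous.
Adding the contributions, 5 × 2 = 10 from the double-bond units + 2 from the Se atom = 12.
A 4n π count (12, n = 3) in a planar conjugated ring means antiaromatic.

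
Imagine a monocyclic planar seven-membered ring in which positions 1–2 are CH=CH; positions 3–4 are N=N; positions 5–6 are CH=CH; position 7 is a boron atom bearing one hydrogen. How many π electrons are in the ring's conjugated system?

Check conjugation: the double-bond atoms are sp², each contributing one p electron; each =N– nitrogen is pyridine-type (lone pair in the sp² plane, one electron in the p orbital); the boron has an empty p orbital — every position has a p orbital, so the cyclic π system is continuous.
Adding the contributions, 3 × 2 = 6 from the double-bond units + 0 from the BH atom = 6.

6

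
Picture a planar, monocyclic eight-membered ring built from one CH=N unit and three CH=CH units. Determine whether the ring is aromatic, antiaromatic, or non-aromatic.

Antiaromatic

Every ring atom contributes a p orbital perpendicular to the ring (every atom in a ring double bond is sp² and brings one electron to the p orbital; the doubly-bonded nitrogens are pyridine-type — their lone pairs lie in the ring plane, leaving one electron in the p orbital), so the π system is cyclic and fully conjugated.
Tallying contributions gives 4 × 2 = 8 from the 4 double-bond units.
8 = 4(2); a planar, fully conjugated 4n system is antiaromatic.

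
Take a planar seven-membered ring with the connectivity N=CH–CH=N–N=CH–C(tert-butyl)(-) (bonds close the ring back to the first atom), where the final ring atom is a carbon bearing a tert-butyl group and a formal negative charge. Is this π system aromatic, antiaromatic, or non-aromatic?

Antiaromatic

All ring atoms are sp² and supply a p orbital to the ring (every atom in a ring double bond is sp² and brings one electron to the p orbital; each =N– nitrogen is pyridine-type (lone pair in the sp² plane, one electron in the p orbital); the carbanion's lone pair occupies the p orbital); the conjugation is uninterrupted.
π-electron count: 3 × 2 = 6 from the double-bond units + 2 from the C(tert-butyl)(-) atom = 8.
8 is a 4n count (n = 2), so the planar conjugated ring is antiaromatic.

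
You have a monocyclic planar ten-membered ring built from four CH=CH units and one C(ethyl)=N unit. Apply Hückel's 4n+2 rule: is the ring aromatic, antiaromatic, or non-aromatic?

Aromatic

The p orbitals form a continuous loop: every atom in a ring double bond is sp² and brings one electron to the p orbital; each sp² =N– keeps its lone pair in-plane and puts one electron into the π system. The ring is fully conjugated.
Tallying contributions gives 5 × 2 = 10 from the 5 double-bond units.
That gives a 4n+2 count (10, n = 2).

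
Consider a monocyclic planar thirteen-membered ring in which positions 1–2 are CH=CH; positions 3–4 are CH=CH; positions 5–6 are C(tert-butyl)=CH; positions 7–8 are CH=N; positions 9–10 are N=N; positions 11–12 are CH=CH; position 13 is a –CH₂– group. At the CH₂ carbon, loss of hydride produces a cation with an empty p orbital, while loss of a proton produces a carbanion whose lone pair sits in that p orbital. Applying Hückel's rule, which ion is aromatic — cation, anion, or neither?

The anion

In either ion the ring is fully conjugated: every atom, including the new sp² carbon, supplies a p orbital.
Cation: 6 × 2 + 0 = 12 π electrons → 4(3), antiaromatic.
Anion: 6 × 2 + 2 = 14 π electrons → 4(3)+2, aromatic.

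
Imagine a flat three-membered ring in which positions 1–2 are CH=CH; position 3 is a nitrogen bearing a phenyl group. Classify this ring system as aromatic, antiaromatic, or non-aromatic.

Antiaromatic

The p orbitals form a continuous loop: each doubly-bonded ring atom is sp² with one p-orbital electron; the pyrrole-type nitrogen donates its lone pair from the p orbital. The ring is fully conjugated.
Adding the contributions, 1 × 2 = 2 from the double-bond unit + 2 from the N(phenyl) atom = 4.
4 is a 4n count (n = 1), so the planar conjugated ring is antiaromatic.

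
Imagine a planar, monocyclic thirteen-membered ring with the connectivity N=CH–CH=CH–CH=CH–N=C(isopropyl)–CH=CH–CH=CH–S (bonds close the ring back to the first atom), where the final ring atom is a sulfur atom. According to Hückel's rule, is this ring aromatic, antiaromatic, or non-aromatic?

Check conjugation: every atom in a ring double bond is sp² and brings one electron to the p orbital; each sp² =N– keeps its lone pair in-plane and puts one electron into the π system; the sulfur donates one lone pair from its p orbital — every position has a p orbital, so the cyclic π system is continuous.
Tallying contributions gives 6 × 2 = 12 from the double-bond units + 2 from the S atom = 14.
With 14 π electrons (n = 3), the Hückel 4n+2 condition holds.

Aromatic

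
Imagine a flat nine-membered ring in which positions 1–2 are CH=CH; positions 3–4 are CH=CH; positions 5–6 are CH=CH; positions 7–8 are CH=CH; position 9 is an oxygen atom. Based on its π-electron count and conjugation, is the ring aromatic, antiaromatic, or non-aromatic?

Check conjugation: the double-bond atoms are sp², each contributing one p electron; the oxygen donates one lone pair from its p orbital — every position has a p orbital, so the cyclic π system is continuous.
Tallying contributions gives 4 × 2 = 8 from the double-bond units + 2 from the O atom = 10.
Since 10 = 4·2 + 2, the ring meets the 4n+2 criterion.

Aromatic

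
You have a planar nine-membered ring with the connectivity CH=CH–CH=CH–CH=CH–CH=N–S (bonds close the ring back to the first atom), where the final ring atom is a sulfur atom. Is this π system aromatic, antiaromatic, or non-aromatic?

Aromatic

Check conjugation: each doubly-bonded ring atom is sp² with one p-orbital electron; the doubly-bonded nitrogens are pyridine-type — their lone pairs lie in the ring plane, leaving one electron in the p orbital; the sulfur donates one lone pair from its p orbital — every position has a p orbital, so the cyclic π system is continuous.
Adding the contributions, 4 × 2 = 8 from the double-bond units + 2 from the S atom = 10.
Since 10 = 4·2 + 2, the ring meets the 4n+2 criterion.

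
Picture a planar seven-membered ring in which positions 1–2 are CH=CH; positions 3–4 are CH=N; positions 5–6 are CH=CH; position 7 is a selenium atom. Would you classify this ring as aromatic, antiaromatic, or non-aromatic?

Antiaromatic

All ring atoms are sp² and supply a p orbital to the ring (every atom in a ring double bond is sp² and brings one electron to the p orbital; each =N– nitrogen is pyridine-type (lone pair in the sp² plane, one electron in the p orbital); the selenium donates one lone pair from its p orbital); the conjugation is uninterrupted.
Adding the contributions, 3 × 2 = 6 from the double-bond units + 2 from the Se atom = 8.
8 is a 4n count (n = 2), so the planar conjugated ring is antiaromatic.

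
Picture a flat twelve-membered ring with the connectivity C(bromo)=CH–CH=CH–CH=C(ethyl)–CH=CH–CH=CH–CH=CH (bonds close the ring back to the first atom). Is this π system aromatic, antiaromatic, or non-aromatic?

The p orbitals form a continuous loop: every atom in a ring double bond is sp² and brings one electron to the p orbital. The ring is fully conjugated.
π-electron count: 6 × 2 = 12 from the 6 double-bond units.
12 = 4(3); a planar, fully conjugated 4n system is antiaromatic.

Antiaromatic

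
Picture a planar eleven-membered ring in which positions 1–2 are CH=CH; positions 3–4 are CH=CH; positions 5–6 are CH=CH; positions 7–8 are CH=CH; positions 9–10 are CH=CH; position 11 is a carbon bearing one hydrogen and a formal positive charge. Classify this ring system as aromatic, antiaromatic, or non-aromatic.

Check conjugation: the double-bond atoms are sp², each contributing one p electron; the carbocation has an empty p orbital — every position has a p orbital, so the cyclic π system is continuous.
Tallying contributions gives 5 × 2 = 10 from the double-bond units + 0 from the CH(+) atom = 10.
10 = 4(2) + 2, which satisfies Hückel's 4n+2 rule.

Aromatic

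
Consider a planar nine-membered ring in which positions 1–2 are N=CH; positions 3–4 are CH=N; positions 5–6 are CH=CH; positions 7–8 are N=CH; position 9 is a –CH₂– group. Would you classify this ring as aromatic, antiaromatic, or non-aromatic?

At the CH2 position, the tetrahedral CH₂ carbon is sp³ and has no p orbital in the ring π system; the ring's p-orbital overlap is broken there.
Hückel's rule only applies to fully conjugated rings, so this one is simply non-aromatic.

Non-aromatic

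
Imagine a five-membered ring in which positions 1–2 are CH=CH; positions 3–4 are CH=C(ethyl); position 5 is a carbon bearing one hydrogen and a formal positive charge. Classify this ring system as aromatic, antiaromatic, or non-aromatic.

Antiaromatic

All ring atoms are sp² and supply a p orbital to the ring (every atom in a ring double bond is sp² and brings one electron to the p orbital; the carbocation has an empty p orbital); the conjugation is uninterrupted.
Tallying contributions gives 2 × 2 = 4 from the double-bond units + 0 from the CH(+) atom = 4.
A 4n π count (4, n = 1) in a planar conjugated ring means antiaromatic.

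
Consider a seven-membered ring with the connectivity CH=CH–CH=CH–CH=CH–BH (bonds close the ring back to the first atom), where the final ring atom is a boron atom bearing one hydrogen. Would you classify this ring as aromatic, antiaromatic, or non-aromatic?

Aromatic

All ring atoms are sp² and supply a p orbital to the ring (every atom in a ring double bond is sp² and brings one electron to the p orbital; the boron has an empty p orbital); the conjugation is uninterrupted.
Counting π electrons: 3 × 2 = 6 from the double-bond units + 0 from the BH atom = 6.
6 = 4(1) + 2, which satisfies Hückel's 4n+2 rule.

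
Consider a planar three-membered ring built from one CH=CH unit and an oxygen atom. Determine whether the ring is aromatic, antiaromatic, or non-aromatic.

The p orbitals form a continuous loop: the double-bond atoms are sp², each contributing one p electron; the oxygen donates one lone pair from its p orbital. The ring is fully conjugated.
Tallying contributions gives 1 × 2 = 2 from the double-bond unit + 2 from the O atom = 4.
With 4 = 4·1 π electrons, Hückel's rule classifies the planar ring as antiaromatic.
This is oxirene.

Antiaromatic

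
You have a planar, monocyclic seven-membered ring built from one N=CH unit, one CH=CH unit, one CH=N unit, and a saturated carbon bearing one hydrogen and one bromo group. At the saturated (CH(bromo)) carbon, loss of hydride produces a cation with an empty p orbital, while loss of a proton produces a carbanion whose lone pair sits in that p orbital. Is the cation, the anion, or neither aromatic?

The cation

In both ions every ring atom is sp² and contributes a p orbital, so both rings are fully conjugated.
Cation: 3 × 2 + 0 = 6 π electrons → 4(1)+2, aromatic.
Anion: 3 × 2 + 2 = 8 π electrons → 4(2), antiaromatic.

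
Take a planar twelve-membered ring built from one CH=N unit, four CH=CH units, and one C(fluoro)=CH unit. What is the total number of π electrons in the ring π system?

12

Check conjugation: every atom in a ring double bond is sp² and brings one electron to the p orbital; each =N– nitrogen is pyridine-type (lone pair in the sp² plane, one electron in the p orbital) — every position has a p orbital, so the cyclic π system is continuous.
Counting π electrons: 6 × 2 = 12 from the 6 double-bond units.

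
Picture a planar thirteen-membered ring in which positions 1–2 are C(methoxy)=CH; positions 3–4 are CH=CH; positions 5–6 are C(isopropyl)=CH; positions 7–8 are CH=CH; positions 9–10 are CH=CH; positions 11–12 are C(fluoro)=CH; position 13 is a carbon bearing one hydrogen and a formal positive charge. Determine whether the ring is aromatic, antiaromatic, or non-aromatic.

Antiaromatic

Check conjugation: the double-bond atoms are sp², each contributing one p electron; the carbocation has an empty p orbital — every position has a p orbital, so the cyclic π system is continuous.
Adding the contributions, 6 × 2 = 12 from the double-bond units + 0 from the CH(+) atom = 12.
12 is a 4n count (n = 3), so the planar conjugated ring is antiaromatic.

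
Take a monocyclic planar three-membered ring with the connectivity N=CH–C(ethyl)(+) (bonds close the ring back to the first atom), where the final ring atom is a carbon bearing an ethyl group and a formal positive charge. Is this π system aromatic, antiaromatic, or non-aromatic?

Aromatic

The p orbitals form a continuous loop: every atom in a ring double bond is sp² and brings one electron to the p orbital; the doubly-bonded nitrogens are pyridine-type — their lone pairs lie in the ring plane, leaving one electron in the p orbital; the carbocation has an empty p orbital. The ring is fully conjugated.
Tallying contributions gives 1 × 2 = 2 from the double-bond unit + 0 from the C(ethyl)(+) atom = 2.
That gives a 4n+2 count (2, n = 0).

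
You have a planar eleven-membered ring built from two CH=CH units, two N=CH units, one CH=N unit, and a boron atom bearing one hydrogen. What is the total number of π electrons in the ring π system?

Every ring atom contributes a p orbital perpendicular to the ring (each doubly-bonded ring atom is sp² with one p-orbital electron; each =N– nitrogen is pyridine-type (lone pair in the sp² plane, one electron in the p orbital); the boron has an empty p orbital), so the π system is cyclic and fully conjugated.
Adding the contributions, 5 × 2 = 10 from the double-bond units + 0 from the BH atom = 10.

10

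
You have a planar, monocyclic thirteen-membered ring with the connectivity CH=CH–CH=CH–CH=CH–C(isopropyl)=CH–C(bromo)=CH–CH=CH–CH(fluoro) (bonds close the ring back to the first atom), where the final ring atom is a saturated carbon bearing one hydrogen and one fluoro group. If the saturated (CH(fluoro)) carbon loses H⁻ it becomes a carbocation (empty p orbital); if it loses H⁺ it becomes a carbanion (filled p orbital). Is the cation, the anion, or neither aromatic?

Once that carbon is sp², every ring atom has a p orbital and both ions are fully conjugated.
Cation: 6 × 2 + 0 = 12 π electrons → 4(3), antiaromatic.
Anion: 6 × 2 + 2 = 14 π electrons → 4(3)+2, aromatic.

The anion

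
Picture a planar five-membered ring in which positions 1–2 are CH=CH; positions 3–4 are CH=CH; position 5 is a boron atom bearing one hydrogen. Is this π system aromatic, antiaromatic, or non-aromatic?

Antiaromatic

Every ring atom contributes a p orbital perpendicular to the ring (each doubly-bonded ring atom is sp² with one p-orbital electron; the boron has an empty p orbital), so the π system is cyclic and fully conjugated.
Counting π electrons: 2 × 2 = 4 from the double-bond units + 0 from the BH atom = 4.
A 4n π count (4, n = 1) in a planar conjugated ring means antiaromatic.
(This ring is borole.)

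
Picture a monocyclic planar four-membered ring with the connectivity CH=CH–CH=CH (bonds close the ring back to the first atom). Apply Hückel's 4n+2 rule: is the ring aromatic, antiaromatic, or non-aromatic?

Check conjugation: the double-bond atoms are sp², each contributing one p electron — every position has a p orbital, so the cyclic π system is continuous.
π-electron count: 2 × 2 = 4 from the 2 double-bond units.
A 4n π count (4, n = 1) in a planar conjugated ring means antiaromatic.

Antiaromatic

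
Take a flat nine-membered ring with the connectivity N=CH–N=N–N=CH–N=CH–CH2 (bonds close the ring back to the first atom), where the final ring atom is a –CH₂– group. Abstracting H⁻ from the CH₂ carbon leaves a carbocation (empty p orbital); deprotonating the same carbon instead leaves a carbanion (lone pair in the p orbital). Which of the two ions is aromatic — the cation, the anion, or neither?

The anion

Both ions have a continuous loop of p orbitals — each ring atom is sp².
Cation: 4 × 2 + 0 = 8 π electrons → 4(2), antiaromatic.
Anion: 4 × 2 + 2 = 10 π electrons → 4(2)+2, aromatic.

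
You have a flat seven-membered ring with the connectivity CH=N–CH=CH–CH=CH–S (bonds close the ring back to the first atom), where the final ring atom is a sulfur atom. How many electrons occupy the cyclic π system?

Every ring atom contributes a p orbital perpendicular to the ring (each doubly-bonded ring atom is sp² with one p-orbital electron; the doubly-bonded nitrogens are pyridine-type — their lone pairs lie in the ring plane, leaving one electron in the p orbital; the sulfur donates one lone pair from its p orbital), so the π system is cyclic and fully conjugated.
Adding the contributions, 3 × 2 = 6 from the double-bond units + 2 from the S atom = 8.

8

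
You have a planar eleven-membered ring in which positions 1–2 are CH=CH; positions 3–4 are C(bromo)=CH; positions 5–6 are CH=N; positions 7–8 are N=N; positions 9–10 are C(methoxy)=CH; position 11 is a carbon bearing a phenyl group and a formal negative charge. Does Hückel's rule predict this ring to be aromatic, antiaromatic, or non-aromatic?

Antiaromatic

Check conjugation: the double-bond atoms are sp², each contributing one p electron; the doubly-bonded nitrogens are pyridine-type — their lone pairs lie in the ring plane, leaving one electron in the p orbital; the carbanion's lone pair occupies the p orbital — every position has a p orbital, so the cyclic π system is continuous.
Adding the contributions, 5 × 2 = 10 from the double-bond units + 2 from the C(phenyl)(-) atom = 12.
12 is a 4n count (n = 3), so the planar conjugated ring is antiaromatic.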